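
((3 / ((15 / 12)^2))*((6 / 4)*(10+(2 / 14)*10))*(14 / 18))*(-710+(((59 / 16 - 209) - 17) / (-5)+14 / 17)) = -7232088 / 425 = -17016.68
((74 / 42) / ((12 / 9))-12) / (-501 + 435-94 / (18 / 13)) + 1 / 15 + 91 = 9225841 / 101220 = 91.15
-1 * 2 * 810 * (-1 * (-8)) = -12960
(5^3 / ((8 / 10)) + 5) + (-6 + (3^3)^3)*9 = 709017 / 4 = 177254.25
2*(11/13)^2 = 242/169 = 1.43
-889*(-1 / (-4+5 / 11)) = -250.74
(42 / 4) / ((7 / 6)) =9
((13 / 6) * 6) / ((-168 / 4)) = -13 / 42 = -0.31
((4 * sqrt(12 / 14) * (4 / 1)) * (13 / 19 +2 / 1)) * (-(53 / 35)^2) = -2292144 * sqrt(42) / 162925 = -91.18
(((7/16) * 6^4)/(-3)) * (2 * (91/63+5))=-2436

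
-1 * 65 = -65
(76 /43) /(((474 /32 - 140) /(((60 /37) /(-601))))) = 72960 /1915250573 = 0.00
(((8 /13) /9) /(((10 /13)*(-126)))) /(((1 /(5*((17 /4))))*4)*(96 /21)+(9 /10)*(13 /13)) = -68 /169695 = -0.00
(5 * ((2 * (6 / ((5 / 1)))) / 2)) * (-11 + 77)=396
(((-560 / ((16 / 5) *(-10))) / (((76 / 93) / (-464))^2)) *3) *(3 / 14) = 1309285620 / 361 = 3626829.97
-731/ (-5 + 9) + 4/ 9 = -6563/ 36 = -182.31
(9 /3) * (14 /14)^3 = 3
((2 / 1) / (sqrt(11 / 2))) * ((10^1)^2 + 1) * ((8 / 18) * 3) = 808 * sqrt(22) / 33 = 114.84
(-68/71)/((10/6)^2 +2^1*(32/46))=-14076/61273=-0.23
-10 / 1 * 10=-100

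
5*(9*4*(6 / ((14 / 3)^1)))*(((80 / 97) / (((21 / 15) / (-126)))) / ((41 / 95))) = -1108080000 / 27839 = -39803.15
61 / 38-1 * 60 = -2219 / 38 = -58.39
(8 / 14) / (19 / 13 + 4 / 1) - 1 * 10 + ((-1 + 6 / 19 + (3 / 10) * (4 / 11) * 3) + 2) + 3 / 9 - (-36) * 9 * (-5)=-2536452418 / 1558095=-1627.92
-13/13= -1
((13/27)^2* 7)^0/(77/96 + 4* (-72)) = -96/27571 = -0.00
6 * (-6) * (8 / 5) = -288 / 5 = -57.60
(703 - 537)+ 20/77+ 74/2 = 203.26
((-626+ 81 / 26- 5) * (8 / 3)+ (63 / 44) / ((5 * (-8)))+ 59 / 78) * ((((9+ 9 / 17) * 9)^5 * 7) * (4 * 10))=-25971341843788103300328 / 11943503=-2174516290889540.81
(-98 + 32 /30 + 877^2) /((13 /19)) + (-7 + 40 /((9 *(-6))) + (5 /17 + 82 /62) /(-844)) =1123962.20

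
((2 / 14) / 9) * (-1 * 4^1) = -4 / 63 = -0.06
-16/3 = -5.33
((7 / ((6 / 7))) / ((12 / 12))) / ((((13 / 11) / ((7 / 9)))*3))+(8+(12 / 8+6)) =18208 / 1053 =17.29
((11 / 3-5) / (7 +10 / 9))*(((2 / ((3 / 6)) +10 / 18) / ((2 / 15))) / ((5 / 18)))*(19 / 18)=-1558 / 73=-21.34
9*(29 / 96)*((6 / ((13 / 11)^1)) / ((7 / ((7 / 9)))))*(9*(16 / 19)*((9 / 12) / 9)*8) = 1914 / 247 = 7.75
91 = 91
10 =10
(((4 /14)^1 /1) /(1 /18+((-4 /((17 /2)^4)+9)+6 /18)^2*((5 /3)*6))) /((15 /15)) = 0.00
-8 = -8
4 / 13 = 0.31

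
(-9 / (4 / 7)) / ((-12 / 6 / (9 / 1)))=567 / 8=70.88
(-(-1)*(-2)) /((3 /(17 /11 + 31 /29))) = -1.74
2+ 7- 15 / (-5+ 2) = 14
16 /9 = 1.78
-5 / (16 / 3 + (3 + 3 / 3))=-15 / 28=-0.54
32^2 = 1024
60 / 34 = 30 / 17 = 1.76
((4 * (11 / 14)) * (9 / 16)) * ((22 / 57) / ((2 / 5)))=1815 / 1064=1.71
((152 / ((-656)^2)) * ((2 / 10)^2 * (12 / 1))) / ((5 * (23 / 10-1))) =57 / 2185300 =0.00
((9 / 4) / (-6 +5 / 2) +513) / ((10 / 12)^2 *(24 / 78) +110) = 839241 / 180530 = 4.65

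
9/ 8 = 1.12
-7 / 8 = -0.88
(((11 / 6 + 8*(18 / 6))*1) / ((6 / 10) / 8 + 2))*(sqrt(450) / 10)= 1550*sqrt(2) / 83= 26.41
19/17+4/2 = 53/17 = 3.12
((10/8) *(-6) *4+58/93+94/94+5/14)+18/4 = -15311/651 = -23.52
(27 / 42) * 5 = 45 / 14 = 3.21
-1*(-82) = 82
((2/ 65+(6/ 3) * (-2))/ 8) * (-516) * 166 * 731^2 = 1476122032566/ 65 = 22709569731.78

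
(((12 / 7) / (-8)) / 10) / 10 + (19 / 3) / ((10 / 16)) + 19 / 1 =29.13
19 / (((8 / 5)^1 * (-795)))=-19 / 1272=-0.01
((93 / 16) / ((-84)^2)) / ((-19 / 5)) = -155 / 715008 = -0.00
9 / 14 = 0.64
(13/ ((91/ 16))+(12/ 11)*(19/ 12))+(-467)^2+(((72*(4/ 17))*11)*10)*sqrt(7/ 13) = 31680*sqrt(91)/ 221+16793162/ 77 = 219460.47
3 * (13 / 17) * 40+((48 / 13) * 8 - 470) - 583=-931.70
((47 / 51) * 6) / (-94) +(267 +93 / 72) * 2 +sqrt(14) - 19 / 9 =sqrt(14) +327061 / 612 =538.16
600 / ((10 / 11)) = 660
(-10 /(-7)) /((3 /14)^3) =3920 /27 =145.19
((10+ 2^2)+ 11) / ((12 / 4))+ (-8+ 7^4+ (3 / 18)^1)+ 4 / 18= 43231 / 18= 2401.72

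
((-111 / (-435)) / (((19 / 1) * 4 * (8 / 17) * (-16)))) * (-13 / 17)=481 / 1410560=0.00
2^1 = 2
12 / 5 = 2.40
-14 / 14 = -1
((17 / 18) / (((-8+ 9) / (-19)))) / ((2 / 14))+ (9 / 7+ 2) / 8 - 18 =-72173 / 504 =-143.20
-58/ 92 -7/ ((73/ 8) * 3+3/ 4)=-9101/ 10350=-0.88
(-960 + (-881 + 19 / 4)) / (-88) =7345 / 352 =20.87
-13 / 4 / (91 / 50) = -1.79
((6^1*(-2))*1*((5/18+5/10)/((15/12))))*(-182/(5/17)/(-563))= -346528/42225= -8.21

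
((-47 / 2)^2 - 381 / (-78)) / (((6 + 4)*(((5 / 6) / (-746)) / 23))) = -745626627 / 650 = -1147117.89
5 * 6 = 30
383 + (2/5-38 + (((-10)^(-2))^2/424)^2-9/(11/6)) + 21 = 71486128640000011/197753600000000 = 361.49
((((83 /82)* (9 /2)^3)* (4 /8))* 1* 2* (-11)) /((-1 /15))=9983655 /656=15218.99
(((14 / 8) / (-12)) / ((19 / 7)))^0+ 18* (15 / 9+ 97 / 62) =1834 / 31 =59.16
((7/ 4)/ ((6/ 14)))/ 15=49/ 180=0.27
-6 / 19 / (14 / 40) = -0.90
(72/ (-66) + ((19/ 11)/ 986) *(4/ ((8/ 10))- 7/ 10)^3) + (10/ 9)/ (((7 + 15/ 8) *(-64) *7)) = -46181032091/ 48514158000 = -0.95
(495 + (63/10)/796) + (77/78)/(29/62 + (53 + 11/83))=42387983020699/85627733880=495.03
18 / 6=3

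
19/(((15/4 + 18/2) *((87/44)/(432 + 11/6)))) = 4352216/13311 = 326.96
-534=-534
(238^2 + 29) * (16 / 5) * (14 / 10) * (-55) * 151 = -10542991536 / 5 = -2108598307.20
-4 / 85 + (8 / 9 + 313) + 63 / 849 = 67961252 / 216495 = 313.92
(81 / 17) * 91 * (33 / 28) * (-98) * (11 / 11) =-1702701 / 34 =-50079.44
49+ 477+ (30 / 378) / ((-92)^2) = 280480037 / 533232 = 526.00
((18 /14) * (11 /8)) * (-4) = -99 /14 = -7.07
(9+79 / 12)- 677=-7937 / 12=-661.42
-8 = -8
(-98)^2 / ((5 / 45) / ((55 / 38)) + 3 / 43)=204421140 / 3119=65540.60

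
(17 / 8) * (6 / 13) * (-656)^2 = 5486784 / 13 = 422060.31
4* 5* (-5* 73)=-7300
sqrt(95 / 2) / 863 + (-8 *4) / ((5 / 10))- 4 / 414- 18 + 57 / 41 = -684217 / 8487 + sqrt(190) / 1726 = -80.61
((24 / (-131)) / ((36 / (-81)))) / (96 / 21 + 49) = 126 / 16375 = 0.01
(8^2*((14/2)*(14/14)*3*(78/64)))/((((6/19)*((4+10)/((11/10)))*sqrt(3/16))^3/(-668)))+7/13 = -207581.35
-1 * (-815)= 815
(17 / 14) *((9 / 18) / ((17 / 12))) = 3 / 7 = 0.43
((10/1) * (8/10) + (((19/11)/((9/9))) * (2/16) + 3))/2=987/176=5.61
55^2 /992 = 3025 /992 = 3.05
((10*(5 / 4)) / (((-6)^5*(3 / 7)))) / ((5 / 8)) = -35 / 5832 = -0.01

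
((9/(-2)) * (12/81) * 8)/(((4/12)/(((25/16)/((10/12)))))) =-30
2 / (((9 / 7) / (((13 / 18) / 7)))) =13 / 81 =0.16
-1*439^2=-192721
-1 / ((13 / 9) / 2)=-18 / 13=-1.38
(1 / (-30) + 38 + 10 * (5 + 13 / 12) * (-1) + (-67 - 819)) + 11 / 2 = -27101 / 30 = -903.37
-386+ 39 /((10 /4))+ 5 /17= -31459 /85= -370.11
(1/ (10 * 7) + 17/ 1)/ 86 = 1191/ 6020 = 0.20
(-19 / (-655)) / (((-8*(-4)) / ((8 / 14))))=19 / 36680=0.00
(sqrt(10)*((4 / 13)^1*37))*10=1480*sqrt(10) / 13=360.01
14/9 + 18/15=124/45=2.76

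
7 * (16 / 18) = 6.22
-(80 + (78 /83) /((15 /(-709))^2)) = -13567706 /6225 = -2179.55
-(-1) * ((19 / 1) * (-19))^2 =130321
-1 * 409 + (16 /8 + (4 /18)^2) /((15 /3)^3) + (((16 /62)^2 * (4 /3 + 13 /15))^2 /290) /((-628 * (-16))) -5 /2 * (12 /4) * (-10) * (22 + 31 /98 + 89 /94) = 1335.75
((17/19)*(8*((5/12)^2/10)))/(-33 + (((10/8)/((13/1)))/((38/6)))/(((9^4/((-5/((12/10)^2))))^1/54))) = -0.00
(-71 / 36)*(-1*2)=71 / 18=3.94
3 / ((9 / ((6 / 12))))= 1 / 6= 0.17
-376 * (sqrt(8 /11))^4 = -24064 /121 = -198.88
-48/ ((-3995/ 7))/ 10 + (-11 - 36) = -938657/ 19975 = -46.99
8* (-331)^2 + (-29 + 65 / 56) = 49081769 / 56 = 876460.16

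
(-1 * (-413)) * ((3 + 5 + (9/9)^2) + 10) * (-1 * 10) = -78470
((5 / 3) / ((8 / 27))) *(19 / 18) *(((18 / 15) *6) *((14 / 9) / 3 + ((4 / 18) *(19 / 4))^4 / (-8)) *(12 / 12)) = 5797565 / 373248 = 15.53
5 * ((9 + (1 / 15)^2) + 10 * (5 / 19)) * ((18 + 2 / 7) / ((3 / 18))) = 12734464 / 1995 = 6383.19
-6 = -6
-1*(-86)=86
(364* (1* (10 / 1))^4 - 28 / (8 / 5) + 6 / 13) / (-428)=-94639557 / 11128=-8504.63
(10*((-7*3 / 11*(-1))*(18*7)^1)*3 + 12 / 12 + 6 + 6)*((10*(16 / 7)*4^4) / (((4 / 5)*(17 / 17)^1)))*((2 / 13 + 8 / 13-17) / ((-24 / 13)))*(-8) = -3719060058.87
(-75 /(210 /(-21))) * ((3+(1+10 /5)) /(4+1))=9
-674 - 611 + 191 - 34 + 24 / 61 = -68784 / 61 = -1127.61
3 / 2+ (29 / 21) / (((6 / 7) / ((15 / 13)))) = 131 / 39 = 3.36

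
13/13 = 1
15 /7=2.14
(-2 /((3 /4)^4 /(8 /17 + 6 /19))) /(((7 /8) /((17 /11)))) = -1040384 /118503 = -8.78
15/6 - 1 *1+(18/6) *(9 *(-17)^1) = -915/2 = -457.50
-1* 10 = -10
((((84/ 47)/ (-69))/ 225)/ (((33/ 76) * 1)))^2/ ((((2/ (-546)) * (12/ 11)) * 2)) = -0.00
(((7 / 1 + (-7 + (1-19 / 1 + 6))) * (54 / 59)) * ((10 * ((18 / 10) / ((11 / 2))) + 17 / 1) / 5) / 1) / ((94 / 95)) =-45.01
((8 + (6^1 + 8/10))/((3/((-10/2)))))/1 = -74/3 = -24.67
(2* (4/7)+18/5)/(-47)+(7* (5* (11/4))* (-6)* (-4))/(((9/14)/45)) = 265996334/1645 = 161699.90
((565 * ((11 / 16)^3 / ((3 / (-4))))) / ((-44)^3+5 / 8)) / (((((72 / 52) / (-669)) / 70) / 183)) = -4654495320475 / 261683328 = -17786.75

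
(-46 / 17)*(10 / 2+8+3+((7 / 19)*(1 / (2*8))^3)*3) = -28639715 / 661504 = -43.29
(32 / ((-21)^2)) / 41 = 32 / 18081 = 0.00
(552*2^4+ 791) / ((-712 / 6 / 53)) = -1530057 / 356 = -4297.91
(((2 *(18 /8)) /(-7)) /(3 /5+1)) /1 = -45 /112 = -0.40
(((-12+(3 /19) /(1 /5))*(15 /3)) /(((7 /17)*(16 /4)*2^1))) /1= -18105 /1064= -17.02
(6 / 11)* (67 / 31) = 402 / 341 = 1.18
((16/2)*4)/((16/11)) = 22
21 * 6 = 126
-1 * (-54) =54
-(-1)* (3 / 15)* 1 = 1 / 5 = 0.20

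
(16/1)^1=16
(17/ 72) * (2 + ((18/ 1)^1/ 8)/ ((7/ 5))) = 1717/ 2016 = 0.85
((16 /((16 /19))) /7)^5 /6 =2476099 /100842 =24.55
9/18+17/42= 0.90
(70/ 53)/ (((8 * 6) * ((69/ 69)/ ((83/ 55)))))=581/ 13992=0.04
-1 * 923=-923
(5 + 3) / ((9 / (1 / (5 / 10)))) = 16 / 9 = 1.78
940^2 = 883600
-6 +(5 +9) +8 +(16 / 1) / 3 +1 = 67 / 3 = 22.33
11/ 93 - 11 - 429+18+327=-8824/ 93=-94.88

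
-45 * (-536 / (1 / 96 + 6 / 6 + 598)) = 463104 / 11501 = 40.27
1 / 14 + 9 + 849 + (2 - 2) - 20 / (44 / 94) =125563 / 154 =815.34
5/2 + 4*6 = 53/2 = 26.50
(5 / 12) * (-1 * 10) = -25 / 6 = -4.17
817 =817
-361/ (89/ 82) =-29602/ 89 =-332.61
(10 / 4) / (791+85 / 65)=13 / 4120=0.00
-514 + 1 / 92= -47287 / 92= -513.99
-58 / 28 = -29 / 14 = -2.07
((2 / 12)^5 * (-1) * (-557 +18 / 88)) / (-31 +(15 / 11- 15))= -24499 / 15272064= -0.00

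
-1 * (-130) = 130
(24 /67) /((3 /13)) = 104 /67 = 1.55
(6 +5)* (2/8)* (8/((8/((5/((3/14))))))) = 385/6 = 64.17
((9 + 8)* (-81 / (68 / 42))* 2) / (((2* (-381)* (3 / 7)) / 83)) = 109809 / 254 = 432.32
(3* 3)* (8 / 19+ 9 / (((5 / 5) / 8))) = 12384 / 19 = 651.79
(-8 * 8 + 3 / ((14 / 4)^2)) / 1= -3124 / 49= -63.76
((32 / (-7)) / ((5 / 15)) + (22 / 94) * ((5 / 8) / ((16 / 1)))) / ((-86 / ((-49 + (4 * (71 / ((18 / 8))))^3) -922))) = 845696819104147 / 2640169728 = 320319.11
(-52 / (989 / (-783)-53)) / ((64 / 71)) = 722709 / 679808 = 1.06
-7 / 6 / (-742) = 1 / 636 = 0.00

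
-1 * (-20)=20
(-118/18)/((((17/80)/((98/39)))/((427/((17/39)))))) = -75937.38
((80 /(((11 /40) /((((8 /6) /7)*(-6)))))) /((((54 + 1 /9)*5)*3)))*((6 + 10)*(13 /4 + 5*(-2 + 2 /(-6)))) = 2068480 /37499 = 55.16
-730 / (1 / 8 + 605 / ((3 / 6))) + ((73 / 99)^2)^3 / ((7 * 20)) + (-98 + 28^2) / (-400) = -1407939613696403971 / 607631288423405400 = -2.32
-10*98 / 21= -140 / 3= -46.67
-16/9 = -1.78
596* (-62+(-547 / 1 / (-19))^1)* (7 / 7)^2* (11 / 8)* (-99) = 102386691 / 38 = 2694386.61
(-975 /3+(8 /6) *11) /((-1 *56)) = 133 /24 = 5.54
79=79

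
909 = 909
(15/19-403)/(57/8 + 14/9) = -550224/11875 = -46.33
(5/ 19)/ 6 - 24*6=-16411/ 114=-143.96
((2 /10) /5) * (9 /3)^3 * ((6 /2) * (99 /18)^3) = 107811 /200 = 539.06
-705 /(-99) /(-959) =-235 /31647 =-0.01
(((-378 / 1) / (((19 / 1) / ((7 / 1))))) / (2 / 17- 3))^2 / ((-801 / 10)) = -936360 / 32129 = -29.14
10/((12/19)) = 95/6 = 15.83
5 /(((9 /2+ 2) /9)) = 90 /13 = 6.92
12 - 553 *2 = -1094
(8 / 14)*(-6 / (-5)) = 24 / 35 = 0.69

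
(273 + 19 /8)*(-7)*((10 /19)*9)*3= -2081835 /76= -27392.57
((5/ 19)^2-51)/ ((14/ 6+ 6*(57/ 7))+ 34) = -386106/ 645829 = -0.60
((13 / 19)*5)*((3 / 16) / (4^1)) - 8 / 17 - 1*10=-213133 / 20672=-10.31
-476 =-476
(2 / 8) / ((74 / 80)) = 0.27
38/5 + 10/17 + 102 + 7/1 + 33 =12766/85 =150.19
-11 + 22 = 11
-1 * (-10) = 10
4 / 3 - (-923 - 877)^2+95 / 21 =-22679959 / 7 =-3239994.14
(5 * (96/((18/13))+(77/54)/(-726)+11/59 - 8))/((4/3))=64678595/280368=230.69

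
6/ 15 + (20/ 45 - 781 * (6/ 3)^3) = -281122/ 45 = -6247.16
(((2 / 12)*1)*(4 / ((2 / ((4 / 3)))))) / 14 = 2 / 63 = 0.03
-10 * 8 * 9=-720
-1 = -1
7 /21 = 1 /3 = 0.33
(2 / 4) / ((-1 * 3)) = -1 / 6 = -0.17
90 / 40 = 9 / 4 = 2.25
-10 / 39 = -0.26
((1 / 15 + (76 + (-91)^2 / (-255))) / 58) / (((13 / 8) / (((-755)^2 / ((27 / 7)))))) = 35483828240 / 519129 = 68352.62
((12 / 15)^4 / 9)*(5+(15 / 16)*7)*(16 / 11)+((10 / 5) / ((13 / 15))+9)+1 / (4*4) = 12.14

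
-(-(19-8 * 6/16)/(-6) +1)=-11/3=-3.67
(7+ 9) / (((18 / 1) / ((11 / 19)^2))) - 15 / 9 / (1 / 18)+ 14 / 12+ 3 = -165929 / 6498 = -25.54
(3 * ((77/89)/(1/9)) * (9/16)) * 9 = 168399/1424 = 118.26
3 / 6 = 1 / 2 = 0.50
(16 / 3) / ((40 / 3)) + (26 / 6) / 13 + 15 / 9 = 12 / 5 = 2.40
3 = 3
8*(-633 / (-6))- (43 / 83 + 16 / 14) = 489399 / 581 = 842.34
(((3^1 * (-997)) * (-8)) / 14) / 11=11964 / 77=155.38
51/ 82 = 0.62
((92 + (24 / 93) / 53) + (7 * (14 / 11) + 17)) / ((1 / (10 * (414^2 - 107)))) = 3650269650510 / 18073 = 201973643.03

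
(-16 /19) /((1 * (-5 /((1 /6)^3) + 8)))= 1 /1273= 0.00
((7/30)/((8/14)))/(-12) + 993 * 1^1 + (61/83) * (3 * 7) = 120523933/119520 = 1008.40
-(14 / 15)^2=-196 / 225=-0.87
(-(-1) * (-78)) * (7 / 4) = -273 / 2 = -136.50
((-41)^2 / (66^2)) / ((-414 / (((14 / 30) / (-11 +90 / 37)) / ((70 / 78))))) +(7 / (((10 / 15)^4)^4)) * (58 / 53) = 15611103907971241193 / 3102582229401600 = 5031.65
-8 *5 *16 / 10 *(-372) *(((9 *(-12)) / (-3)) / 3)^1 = 285696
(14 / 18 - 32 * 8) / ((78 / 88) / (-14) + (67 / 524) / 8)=741434848 / 137493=5392.53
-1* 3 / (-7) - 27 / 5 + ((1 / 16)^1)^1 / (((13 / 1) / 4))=-9013 / 1820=-4.95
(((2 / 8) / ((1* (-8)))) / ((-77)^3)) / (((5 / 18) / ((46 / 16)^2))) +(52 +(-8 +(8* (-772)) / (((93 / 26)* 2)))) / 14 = -12721732482667 / 217382753280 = -58.52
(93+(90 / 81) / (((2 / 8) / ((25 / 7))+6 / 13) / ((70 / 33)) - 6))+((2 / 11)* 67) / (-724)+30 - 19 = 1946095637153 / 18750334086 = 103.79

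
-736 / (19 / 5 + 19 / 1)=-1840 / 57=-32.28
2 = 2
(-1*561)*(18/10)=-5049/5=-1009.80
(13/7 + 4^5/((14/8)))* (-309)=-181383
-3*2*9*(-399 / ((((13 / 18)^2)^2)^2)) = 237436070570496 / 815730721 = 291071.63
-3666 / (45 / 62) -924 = -89624 / 15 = -5974.93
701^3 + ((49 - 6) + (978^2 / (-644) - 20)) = 55459772843 / 161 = 344470638.78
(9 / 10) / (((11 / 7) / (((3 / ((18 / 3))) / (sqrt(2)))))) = 63* sqrt(2) / 440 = 0.20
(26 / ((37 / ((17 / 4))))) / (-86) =-221 / 6364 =-0.03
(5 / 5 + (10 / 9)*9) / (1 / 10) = 110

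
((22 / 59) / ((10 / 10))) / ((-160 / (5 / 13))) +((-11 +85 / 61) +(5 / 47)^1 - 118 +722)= 20916745695 / 35183824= 594.50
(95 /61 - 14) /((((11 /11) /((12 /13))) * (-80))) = 2277 /15860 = 0.14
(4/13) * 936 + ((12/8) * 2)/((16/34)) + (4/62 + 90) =95341/248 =384.44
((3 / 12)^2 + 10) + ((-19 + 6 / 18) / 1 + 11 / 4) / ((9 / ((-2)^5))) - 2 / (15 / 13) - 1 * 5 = 129431 / 2160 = 59.92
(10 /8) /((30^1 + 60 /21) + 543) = 35 /16124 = 0.00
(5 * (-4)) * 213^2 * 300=-272214000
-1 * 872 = -872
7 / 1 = 7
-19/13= -1.46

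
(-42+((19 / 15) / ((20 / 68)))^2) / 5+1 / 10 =-4.59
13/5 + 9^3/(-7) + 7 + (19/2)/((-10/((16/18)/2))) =-29914/315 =-94.97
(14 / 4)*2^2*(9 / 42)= 3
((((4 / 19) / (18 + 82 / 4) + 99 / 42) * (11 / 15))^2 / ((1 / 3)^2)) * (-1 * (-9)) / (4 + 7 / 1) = 430106121 / 19457900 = 22.10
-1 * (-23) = 23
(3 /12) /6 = 1 /24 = 0.04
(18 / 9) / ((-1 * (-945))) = 2 / 945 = 0.00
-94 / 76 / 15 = -47 / 570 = -0.08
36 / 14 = 18 / 7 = 2.57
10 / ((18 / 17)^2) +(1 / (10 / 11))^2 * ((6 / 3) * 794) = 7818119 / 4050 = 1930.40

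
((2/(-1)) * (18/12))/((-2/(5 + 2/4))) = 33/4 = 8.25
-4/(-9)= 4/9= 0.44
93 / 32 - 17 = -451 / 32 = -14.09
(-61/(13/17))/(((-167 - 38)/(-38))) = -39406/2665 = -14.79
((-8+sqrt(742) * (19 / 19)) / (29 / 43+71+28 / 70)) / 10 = -43 / 3874+43 * sqrt(742) / 30992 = 0.03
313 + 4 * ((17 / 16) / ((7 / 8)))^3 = 219631 / 686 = 320.16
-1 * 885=-885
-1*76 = -76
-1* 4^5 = -1024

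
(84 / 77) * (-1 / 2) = -6 / 11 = -0.55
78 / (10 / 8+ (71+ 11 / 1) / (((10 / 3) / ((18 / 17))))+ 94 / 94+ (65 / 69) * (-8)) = 1829880 / 487049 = 3.76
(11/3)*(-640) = -7040/3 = -2346.67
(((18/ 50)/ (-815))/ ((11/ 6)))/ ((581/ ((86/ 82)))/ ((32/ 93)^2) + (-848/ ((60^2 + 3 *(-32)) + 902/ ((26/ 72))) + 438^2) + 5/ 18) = -69569943552/ 56745573030548496875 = -0.00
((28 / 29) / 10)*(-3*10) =-2.90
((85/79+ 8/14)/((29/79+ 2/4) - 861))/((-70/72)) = 65592/33295745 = 0.00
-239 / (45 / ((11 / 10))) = -2629 / 450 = -5.84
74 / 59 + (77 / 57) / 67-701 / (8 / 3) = -471552871 / 1802568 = -261.60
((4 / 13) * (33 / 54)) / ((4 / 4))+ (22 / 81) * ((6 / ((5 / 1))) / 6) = 1276 / 5265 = 0.24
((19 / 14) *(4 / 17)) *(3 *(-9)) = -8.62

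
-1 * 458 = -458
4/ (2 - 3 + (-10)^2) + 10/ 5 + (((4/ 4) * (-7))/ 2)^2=5659/ 396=14.29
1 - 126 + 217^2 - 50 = 46914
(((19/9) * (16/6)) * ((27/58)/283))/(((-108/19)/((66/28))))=-3971/1034082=-0.00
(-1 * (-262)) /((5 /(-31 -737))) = -201216 /5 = -40243.20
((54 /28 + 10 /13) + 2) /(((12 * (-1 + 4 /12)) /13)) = -855 /112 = -7.63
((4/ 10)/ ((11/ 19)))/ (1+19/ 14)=532/ 1815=0.29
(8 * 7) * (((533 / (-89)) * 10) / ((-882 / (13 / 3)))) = 277160 / 16821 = 16.48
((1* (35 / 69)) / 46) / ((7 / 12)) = 10 / 529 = 0.02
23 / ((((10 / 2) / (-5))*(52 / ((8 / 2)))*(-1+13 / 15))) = 345 / 26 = 13.27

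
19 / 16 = 1.19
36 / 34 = 18 / 17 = 1.06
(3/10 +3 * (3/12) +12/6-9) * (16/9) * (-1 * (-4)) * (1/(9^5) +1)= -22486240/531441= -42.31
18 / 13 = 1.38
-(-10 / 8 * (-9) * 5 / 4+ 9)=-369 / 16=-23.06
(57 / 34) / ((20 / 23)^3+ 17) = 231173 / 2434842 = 0.09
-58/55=-1.05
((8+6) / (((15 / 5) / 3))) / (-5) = -14 / 5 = -2.80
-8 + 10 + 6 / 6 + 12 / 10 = 21 / 5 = 4.20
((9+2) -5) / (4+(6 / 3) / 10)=10 / 7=1.43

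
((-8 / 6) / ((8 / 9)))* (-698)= 1047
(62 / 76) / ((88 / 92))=0.85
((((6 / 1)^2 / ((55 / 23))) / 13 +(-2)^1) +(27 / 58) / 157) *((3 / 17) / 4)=-16387521 / 442733720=-0.04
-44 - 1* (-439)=395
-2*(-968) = 1936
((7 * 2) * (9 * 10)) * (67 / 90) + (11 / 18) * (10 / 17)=143569 / 153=938.36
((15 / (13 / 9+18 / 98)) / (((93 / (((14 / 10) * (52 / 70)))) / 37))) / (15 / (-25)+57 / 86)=2026934 / 33387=60.71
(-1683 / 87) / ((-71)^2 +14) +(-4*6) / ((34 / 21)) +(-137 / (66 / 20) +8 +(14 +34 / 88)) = -3723395113 / 109653060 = -33.96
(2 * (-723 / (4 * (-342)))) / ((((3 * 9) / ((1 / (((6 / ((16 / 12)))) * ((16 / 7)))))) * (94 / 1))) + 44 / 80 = 114583907 / 208319040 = 0.55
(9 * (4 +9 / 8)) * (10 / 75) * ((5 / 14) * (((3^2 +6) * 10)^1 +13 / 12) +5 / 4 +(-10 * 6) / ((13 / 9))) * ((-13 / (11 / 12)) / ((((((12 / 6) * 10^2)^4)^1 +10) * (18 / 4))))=-34973 / 211200001320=-0.00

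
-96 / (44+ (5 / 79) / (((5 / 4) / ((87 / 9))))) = -1422 / 659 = -2.16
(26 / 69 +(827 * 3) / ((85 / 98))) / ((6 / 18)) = 16778732 / 1955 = 8582.47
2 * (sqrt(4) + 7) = 18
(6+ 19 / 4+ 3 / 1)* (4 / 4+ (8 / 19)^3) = 405405 / 27436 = 14.78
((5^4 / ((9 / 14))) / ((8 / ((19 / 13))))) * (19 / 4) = 1579375 / 1872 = 843.68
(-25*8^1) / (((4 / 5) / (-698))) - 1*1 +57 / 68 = 11865989 / 68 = 174499.84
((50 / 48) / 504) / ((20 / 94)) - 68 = -1644821 / 24192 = -67.99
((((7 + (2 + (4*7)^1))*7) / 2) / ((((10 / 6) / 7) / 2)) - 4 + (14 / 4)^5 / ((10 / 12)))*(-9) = -246825 / 16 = -15426.56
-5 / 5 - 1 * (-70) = 69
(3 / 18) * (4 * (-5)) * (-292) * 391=1141720 / 3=380573.33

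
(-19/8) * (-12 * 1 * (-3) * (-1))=171/2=85.50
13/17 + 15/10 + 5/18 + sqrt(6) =sqrt(6) + 389/153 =4.99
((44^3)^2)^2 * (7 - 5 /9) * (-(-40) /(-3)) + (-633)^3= -122157490602130854043219 /27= -4524351503782624223822.93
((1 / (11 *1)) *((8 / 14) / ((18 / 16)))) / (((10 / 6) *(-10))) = -16 / 5775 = -0.00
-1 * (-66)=66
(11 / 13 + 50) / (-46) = -661 / 598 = -1.11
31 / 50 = 0.62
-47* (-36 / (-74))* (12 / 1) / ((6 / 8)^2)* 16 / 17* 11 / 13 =-3176448 / 8177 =-388.46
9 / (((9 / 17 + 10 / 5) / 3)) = 459 / 43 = 10.67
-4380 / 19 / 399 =-0.58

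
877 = 877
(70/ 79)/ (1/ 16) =1120/ 79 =14.18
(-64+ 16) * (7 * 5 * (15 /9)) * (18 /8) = -6300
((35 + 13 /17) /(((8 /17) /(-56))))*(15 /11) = -5803.64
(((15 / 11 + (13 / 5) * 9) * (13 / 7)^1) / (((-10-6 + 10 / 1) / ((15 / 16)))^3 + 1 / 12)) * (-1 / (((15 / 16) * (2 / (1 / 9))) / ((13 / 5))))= 2455232 / 90804021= 0.03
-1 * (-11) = 11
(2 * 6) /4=3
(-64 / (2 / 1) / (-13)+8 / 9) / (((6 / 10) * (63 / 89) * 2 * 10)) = 1246 / 3159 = 0.39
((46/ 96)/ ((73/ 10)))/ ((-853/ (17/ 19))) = -1955/ 28394664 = -0.00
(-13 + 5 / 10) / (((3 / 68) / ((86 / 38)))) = -36550 / 57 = -641.23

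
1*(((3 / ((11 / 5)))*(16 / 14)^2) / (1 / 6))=5760 / 539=10.69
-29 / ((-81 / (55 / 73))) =1595 / 5913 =0.27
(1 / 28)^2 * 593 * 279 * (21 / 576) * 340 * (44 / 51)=2256.84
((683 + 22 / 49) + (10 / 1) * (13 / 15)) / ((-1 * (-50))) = 13.84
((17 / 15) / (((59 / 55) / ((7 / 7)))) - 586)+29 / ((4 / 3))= -398741 / 708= -563.19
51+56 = 107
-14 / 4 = -7 / 2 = -3.50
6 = 6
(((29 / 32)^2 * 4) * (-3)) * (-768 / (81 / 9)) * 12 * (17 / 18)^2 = 243049 / 27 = 9001.81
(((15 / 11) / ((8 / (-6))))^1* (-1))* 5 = 225 / 44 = 5.11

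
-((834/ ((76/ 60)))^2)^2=-24492281300010000/ 130321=-187938101303.78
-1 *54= -54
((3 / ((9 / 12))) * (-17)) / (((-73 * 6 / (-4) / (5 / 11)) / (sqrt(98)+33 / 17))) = -4760 * sqrt(2) / 2409 - 40 / 73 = -3.34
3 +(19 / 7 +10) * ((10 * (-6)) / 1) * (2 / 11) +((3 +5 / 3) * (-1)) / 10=-157274 / 1155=-136.17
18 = 18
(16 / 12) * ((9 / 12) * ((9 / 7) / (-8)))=-9 / 56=-0.16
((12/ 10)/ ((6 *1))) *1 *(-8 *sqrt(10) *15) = -24 *sqrt(10) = -75.89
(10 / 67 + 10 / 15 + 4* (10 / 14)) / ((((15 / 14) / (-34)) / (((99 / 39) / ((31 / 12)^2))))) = -185551872 / 4185155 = -44.34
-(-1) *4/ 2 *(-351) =-702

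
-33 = -33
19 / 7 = 2.71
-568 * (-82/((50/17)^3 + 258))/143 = 114413944/99567611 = 1.15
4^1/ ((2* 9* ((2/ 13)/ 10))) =130/ 9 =14.44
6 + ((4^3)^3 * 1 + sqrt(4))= 262152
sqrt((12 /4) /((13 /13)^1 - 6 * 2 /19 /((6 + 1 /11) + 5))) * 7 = 12.49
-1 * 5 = -5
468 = 468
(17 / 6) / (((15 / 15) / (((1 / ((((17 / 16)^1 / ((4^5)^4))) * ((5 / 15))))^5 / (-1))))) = -68242365001225056980250881939018440142644021819555824092793513443328 / 83521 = -817068342108272853297384900000000000000000000000000000000000000.00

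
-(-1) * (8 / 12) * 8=16 / 3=5.33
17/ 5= 3.40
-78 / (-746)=39 / 373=0.10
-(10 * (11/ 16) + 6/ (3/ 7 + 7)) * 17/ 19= -13583/ 1976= -6.87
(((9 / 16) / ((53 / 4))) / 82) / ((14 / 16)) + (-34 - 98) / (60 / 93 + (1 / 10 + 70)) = -12698709 / 6808009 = -1.87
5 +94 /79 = 489 /79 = 6.19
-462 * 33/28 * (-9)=9801/2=4900.50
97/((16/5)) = 485/16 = 30.31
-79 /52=-1.52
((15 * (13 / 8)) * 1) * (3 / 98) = 585 / 784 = 0.75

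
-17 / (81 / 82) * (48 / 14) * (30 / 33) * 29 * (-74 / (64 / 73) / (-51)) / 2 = -16057445 / 12474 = -1287.27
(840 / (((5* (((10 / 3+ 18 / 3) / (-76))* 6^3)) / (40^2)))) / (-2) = 5066.67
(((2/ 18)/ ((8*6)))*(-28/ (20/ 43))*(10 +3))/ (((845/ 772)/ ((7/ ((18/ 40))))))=-406651/ 15795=-25.75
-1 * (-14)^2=-196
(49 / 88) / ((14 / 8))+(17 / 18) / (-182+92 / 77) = 862687 / 2756556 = 0.31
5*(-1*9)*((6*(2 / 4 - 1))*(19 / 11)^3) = 925965 / 1331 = 695.69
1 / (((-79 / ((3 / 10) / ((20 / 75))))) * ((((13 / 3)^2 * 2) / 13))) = -81 / 16432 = -0.00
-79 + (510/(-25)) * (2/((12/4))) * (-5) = -11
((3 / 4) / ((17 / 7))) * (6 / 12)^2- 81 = -80.92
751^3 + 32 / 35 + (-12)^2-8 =14824771077 / 35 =423564887.91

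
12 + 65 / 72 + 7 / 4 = 1055 / 72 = 14.65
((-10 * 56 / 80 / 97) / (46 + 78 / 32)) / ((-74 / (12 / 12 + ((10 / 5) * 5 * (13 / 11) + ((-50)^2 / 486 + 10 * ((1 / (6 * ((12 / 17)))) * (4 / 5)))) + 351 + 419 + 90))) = 131703152 / 7434882675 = 0.02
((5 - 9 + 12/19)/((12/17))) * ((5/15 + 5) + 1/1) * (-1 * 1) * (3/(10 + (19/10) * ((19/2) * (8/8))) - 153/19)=-451696/1881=-240.14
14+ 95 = 109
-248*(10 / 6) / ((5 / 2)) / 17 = -496 / 51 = -9.73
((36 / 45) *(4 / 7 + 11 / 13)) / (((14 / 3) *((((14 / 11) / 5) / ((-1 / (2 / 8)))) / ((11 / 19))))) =-187308 / 84721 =-2.21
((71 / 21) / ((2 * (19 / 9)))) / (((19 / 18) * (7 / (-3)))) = -5751 / 17689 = -0.33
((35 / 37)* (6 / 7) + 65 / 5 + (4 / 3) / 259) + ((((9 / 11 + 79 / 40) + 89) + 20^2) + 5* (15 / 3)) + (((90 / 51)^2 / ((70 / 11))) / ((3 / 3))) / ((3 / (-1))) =52409827517 / 98803320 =530.45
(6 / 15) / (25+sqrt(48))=10 / 577 - 8 * sqrt(3) / 2885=0.01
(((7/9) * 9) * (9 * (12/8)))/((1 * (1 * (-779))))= -189/1558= -0.12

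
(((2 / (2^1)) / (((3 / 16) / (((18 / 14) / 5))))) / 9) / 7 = 16 / 735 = 0.02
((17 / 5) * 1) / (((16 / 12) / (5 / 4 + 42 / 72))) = 187 / 40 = 4.68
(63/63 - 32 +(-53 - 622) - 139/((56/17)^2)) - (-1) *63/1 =-2056619/3136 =-655.81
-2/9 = -0.22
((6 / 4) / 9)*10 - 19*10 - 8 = -589 / 3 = -196.33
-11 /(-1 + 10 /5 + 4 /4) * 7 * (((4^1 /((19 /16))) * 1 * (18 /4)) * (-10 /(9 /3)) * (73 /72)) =112420 /57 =1972.28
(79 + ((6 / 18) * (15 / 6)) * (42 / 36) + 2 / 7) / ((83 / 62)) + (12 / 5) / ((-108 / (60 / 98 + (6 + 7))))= 7277801 / 122010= 59.65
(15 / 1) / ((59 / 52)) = 780 / 59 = 13.22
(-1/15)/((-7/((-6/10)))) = -1/175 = -0.01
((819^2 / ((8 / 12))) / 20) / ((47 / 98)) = 98601867 / 940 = 104895.60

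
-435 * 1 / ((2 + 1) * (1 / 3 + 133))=-87 / 80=-1.09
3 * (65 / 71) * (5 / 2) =975 / 142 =6.87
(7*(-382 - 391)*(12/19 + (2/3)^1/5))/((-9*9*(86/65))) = 7667387/198531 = 38.62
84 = 84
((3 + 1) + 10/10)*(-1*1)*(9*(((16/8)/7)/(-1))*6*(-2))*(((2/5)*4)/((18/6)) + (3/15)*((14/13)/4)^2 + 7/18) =-170970/1183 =-144.52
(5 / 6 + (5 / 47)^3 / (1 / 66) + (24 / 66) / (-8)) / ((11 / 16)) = 47546368 / 37687749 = 1.26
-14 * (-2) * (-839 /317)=-23492 /317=-74.11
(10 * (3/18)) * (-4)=-6.67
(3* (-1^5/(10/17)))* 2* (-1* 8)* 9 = 3672/5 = 734.40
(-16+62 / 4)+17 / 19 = 15 / 38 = 0.39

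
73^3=389017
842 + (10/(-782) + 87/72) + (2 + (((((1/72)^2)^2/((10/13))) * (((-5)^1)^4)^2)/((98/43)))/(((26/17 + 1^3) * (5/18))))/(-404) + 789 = 75447097664246557/46224441704448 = 1632.19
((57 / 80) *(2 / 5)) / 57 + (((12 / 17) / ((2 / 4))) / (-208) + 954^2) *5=201135634721 / 44200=4550579.97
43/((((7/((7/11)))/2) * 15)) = 0.52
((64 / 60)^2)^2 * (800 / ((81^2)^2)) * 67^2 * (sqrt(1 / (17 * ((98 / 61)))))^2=287130517504 / 72612285150825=0.00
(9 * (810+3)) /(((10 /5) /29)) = 212193 /2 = 106096.50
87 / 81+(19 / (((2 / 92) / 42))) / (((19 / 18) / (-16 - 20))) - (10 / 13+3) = -439430482 / 351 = -1251938.70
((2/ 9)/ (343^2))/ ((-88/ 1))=-1/ 46589004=-0.00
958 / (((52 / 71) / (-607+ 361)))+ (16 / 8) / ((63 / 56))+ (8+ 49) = -37641086 / 117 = -321718.68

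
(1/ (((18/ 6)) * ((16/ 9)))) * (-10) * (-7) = 105/ 8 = 13.12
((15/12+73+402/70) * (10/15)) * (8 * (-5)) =-14932/7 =-2133.14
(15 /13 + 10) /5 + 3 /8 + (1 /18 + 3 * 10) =30571 /936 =32.66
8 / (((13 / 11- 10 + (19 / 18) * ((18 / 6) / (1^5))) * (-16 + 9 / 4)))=192 / 1865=0.10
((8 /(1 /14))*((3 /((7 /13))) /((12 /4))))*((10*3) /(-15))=-416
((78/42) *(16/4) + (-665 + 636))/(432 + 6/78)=-1963/39319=-0.05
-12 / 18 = -2 / 3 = -0.67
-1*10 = -10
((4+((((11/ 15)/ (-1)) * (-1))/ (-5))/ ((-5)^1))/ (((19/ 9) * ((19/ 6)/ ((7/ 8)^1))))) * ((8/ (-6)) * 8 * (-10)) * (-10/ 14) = -72528/ 1805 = -40.18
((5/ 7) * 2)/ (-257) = -10/ 1799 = -0.01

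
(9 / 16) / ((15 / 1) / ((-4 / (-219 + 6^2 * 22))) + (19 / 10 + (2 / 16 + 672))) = -15 / 39326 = -0.00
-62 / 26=-31 / 13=-2.38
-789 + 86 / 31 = -24373 / 31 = -786.23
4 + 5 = 9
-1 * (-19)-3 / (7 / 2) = 127 / 7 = 18.14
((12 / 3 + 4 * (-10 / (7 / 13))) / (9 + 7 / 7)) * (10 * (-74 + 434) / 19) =-1331.73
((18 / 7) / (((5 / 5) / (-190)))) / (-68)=855 / 119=7.18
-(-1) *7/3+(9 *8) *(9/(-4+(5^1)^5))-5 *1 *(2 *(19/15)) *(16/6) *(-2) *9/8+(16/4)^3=1334611/9363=142.54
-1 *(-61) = 61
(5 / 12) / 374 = 5 / 4488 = 0.00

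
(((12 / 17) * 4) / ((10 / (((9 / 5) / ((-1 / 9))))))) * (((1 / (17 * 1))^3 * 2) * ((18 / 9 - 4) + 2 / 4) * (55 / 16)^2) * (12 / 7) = 264627 / 4677176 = 0.06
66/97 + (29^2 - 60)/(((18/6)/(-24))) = -605990/97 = -6247.32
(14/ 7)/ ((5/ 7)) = 14/ 5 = 2.80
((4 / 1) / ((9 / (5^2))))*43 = 4300 / 9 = 477.78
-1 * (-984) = 984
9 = 9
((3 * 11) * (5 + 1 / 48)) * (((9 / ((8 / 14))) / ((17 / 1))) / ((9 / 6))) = 55671 / 544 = 102.34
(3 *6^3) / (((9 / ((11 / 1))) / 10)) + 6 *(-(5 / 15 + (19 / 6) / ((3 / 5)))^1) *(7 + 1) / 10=118396 / 15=7893.07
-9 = -9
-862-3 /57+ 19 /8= -130671 /152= -859.68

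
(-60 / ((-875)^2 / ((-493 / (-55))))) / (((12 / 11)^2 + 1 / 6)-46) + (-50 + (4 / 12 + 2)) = -3548496906757 / 74444015625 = -47.67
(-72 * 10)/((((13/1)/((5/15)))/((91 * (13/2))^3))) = -3820604970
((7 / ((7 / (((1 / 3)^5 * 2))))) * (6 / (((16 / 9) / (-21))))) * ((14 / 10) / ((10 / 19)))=-931 / 600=-1.55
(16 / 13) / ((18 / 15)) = 40 / 39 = 1.03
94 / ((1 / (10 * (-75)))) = -70500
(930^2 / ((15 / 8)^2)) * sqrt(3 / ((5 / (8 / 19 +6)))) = 246016 * sqrt(34770) / 95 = 482883.20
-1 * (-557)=557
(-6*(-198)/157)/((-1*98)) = -594/7693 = -0.08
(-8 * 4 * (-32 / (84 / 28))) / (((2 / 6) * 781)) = 1024 / 781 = 1.31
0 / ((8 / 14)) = 0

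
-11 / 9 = -1.22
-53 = -53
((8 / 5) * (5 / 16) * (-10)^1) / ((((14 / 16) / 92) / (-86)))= 45211.43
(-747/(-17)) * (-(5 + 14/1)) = -14193/17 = -834.88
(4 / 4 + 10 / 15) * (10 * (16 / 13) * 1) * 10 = 8000 / 39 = 205.13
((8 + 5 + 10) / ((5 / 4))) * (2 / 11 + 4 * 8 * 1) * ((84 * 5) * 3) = 8207136 / 11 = 746103.27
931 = 931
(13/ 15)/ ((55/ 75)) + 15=178/ 11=16.18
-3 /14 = -0.21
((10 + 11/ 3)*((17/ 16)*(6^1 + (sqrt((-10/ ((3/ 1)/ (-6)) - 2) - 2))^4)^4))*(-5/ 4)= -1026332224685/ 12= -85527685390.42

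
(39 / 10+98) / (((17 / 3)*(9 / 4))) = 2038 / 255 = 7.99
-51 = -51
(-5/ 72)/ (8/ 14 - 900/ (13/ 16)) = 455/ 7253856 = 0.00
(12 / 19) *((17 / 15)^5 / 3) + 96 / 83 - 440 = -525058632476 / 1197534375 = -438.45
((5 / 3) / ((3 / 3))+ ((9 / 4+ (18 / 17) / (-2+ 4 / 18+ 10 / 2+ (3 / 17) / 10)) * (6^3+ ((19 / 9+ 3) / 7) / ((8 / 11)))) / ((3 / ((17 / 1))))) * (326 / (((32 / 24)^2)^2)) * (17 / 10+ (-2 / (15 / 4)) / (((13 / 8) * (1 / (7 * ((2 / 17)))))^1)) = 2097920350892583 / 4487155712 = 467539.01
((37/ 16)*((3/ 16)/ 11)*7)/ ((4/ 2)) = 777/ 5632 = 0.14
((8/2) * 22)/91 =88/91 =0.97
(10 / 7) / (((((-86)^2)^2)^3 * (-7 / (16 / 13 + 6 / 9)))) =-185 / 78195562960454434306366464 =-0.00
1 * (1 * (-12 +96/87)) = -316/29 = -10.90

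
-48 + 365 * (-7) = -2603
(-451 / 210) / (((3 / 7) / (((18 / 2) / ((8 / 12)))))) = -1353 / 20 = -67.65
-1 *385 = -385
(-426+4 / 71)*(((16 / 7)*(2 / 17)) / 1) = -967744 / 8449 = -114.54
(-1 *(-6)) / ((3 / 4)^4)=18.96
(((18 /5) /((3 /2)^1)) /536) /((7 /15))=9 /938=0.01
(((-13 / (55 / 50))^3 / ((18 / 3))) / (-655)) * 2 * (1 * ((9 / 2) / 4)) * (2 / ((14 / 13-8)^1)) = -142805 / 523083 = -0.27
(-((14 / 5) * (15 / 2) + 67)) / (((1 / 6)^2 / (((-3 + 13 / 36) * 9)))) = 75240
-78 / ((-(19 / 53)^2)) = 219102 / 361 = 606.93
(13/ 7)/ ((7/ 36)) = 468/ 49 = 9.55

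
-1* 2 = -2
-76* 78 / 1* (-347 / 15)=137134.40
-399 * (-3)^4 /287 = -4617 /41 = -112.61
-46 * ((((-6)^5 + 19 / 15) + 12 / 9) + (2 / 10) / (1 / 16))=1787146 / 5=357429.20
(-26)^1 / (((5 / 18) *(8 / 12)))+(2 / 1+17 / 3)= -1991 / 15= -132.73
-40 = -40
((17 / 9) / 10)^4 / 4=83521 / 262440000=0.00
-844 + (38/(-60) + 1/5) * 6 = -4233/5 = -846.60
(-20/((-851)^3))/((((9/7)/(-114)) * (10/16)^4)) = -4358144/231110644125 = -0.00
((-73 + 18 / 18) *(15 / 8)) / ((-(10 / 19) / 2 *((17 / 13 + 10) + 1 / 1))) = 6669 / 160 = 41.68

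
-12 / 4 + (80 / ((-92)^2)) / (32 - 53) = -33332 / 11109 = -3.00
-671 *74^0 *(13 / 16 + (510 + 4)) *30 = -82905405 / 8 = -10363175.62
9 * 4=36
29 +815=844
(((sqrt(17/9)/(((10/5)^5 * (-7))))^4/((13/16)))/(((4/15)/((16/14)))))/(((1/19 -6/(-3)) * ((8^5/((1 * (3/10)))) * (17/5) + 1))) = 5491/559951768867405824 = 0.00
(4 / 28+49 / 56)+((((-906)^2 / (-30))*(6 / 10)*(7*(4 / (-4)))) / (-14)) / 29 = -11450379 / 40600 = -282.03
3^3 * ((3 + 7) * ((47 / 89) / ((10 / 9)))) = 11421 / 89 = 128.33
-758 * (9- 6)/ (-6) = 379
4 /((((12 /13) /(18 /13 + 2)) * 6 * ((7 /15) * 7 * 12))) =55 /882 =0.06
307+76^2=6083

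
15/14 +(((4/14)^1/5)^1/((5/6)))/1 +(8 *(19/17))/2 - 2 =3069/850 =3.61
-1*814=-814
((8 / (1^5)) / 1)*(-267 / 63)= -33.90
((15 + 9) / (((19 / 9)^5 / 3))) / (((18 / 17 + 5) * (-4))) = -18068994 / 255038197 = -0.07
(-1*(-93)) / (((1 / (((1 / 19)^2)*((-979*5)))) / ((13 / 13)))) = -455235 / 361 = -1261.04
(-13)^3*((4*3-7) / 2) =-10985 / 2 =-5492.50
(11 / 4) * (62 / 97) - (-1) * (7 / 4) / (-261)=177323 / 101268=1.75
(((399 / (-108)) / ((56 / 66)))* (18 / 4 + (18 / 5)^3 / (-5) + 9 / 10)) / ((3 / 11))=627627 / 10000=62.76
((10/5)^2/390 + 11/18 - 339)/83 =-395903/97110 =-4.08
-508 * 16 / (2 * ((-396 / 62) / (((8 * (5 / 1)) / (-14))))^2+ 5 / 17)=-6639356800 / 8404483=-789.98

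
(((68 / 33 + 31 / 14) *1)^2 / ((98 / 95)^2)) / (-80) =-7040628125 / 32798658816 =-0.21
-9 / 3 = -3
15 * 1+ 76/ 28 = 124/ 7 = 17.71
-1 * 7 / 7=-1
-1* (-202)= 202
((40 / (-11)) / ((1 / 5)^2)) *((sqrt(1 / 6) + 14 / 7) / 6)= -1000 / 33- 250 *sqrt(6) / 99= -36.49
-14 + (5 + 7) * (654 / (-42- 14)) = -1079 / 7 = -154.14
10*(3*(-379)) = -11370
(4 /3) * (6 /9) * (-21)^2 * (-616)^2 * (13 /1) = 1933707776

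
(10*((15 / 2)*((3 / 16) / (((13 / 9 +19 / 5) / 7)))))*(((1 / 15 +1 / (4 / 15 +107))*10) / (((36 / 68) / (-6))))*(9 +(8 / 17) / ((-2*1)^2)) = -1119313125 / 759448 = -1473.85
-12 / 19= -0.63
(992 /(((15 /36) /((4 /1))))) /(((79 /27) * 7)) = 464.97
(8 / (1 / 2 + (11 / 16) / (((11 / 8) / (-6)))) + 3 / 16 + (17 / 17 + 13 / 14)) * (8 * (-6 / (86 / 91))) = 23673 / 430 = 55.05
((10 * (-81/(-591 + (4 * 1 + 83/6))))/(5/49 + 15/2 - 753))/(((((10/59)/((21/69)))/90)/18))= -31865989680/5777956753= -5.52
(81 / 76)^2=6561 / 5776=1.14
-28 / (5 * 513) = -28 / 2565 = -0.01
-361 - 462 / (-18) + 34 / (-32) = -16147 / 48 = -336.40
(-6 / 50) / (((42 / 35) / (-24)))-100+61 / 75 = -7259 / 75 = -96.79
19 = 19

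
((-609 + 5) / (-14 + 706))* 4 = -3.49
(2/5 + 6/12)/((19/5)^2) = 45/722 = 0.06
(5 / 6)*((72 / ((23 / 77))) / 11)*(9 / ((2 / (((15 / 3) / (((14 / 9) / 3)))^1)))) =18225 / 23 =792.39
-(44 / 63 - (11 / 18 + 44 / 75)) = 1573 / 3150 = 0.50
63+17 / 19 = 1214 / 19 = 63.89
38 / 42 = 19 / 21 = 0.90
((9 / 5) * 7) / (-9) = -7 / 5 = -1.40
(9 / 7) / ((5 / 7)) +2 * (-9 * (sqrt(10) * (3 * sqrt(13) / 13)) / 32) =9 / 5 -27 * sqrt(130) / 208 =0.32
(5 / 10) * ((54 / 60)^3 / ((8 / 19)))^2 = 191850201 / 128000000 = 1.50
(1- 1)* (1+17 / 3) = 0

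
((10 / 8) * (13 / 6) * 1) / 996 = 65 / 23904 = 0.00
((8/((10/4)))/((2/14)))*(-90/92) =-504/23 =-21.91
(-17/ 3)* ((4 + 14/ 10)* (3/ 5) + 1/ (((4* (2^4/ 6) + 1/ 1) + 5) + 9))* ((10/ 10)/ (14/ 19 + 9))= -679592/ 356125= -1.91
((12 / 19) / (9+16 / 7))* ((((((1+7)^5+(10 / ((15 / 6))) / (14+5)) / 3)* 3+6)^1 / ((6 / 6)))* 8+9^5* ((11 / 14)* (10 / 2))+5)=788706330 / 28519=27655.47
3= 3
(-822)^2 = 675684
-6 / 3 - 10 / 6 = -11 / 3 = -3.67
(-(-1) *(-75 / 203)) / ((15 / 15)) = -75 / 203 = -0.37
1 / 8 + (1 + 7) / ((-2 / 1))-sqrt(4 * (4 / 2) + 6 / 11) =-31 / 8-sqrt(1034) / 11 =-6.80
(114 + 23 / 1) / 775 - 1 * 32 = -24663 / 775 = -31.82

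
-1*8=-8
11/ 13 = 0.85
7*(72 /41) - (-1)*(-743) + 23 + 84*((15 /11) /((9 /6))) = -284736 /451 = -631.34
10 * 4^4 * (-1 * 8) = -20480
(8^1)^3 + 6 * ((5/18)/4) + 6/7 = 43115/84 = 513.27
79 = 79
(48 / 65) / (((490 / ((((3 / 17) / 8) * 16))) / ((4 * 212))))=122112 / 270725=0.45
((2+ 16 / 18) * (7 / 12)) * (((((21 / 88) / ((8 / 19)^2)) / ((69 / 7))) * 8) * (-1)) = -1609699 / 874368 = -1.84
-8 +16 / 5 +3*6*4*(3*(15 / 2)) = 8076 / 5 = 1615.20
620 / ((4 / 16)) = 2480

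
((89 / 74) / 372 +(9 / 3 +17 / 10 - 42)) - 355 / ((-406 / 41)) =-1.45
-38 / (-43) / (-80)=-19 / 1720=-0.01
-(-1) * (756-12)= 744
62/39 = 1.59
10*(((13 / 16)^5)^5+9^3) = 4620621719881970502538813337293985 / 633825300114114700748351602688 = 7290.06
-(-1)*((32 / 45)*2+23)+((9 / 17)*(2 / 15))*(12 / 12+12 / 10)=94009 / 3825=24.58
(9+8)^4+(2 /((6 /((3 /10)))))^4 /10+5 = 8352600001 /100000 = 83526.00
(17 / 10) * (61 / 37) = 1037 / 370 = 2.80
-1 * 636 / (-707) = 636 / 707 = 0.90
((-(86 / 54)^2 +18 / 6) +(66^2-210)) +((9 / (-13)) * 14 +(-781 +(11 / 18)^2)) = 127224737 / 37908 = 3356.14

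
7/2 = 3.50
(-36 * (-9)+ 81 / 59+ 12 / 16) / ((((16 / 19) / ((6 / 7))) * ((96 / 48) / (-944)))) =-626715 / 4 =-156678.75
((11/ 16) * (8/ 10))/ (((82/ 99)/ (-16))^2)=1724976/ 8405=205.23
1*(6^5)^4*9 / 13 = 32905425960566784 / 13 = 2531186612351291.08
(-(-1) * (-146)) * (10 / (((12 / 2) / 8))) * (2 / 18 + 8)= -426320 / 27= -15789.63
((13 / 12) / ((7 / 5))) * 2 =65 / 42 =1.55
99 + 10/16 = 99.62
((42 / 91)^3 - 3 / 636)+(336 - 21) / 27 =16432525 / 1397292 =11.76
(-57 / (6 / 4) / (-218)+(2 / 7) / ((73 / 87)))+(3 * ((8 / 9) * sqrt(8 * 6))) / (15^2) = 32 * sqrt(3) / 675+28675 / 55699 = 0.60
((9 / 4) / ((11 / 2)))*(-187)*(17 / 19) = -2601 / 38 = -68.45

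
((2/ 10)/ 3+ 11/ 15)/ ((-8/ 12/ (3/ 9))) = -2/ 5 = -0.40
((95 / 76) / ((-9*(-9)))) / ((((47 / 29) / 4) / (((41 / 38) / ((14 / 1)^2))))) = 5945 / 28354536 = 0.00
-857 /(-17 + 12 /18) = 2571 /49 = 52.47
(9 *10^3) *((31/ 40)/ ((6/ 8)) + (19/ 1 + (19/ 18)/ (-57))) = 540400/ 3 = 180133.33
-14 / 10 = -7 / 5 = -1.40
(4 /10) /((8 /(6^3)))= 54 /5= 10.80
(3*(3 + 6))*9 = 243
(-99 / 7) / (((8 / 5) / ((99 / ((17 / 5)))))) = -257.38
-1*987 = -987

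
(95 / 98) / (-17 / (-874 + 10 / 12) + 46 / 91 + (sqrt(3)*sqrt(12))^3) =99541 / 22233736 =0.00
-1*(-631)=631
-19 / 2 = -9.50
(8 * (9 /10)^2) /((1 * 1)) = 162 /25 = 6.48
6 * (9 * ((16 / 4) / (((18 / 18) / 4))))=864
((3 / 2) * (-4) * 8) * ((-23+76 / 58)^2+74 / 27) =-171912656 / 7569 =-22712.73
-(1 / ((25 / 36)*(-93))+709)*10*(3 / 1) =-3296778 / 155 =-21269.54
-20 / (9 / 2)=-40 / 9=-4.44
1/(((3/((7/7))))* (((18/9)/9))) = 3/2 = 1.50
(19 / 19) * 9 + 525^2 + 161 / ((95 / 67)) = 26196017 / 95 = 275747.55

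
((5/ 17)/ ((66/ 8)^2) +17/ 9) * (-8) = -93464/ 6171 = -15.15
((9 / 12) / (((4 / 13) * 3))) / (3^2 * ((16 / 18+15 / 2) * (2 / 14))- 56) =-91 / 5064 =-0.02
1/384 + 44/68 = 4241/6528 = 0.65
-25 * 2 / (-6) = 25 / 3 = 8.33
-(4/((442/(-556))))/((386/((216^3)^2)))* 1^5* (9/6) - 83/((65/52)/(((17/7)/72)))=53361632432658951337/26871390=1985815859643.25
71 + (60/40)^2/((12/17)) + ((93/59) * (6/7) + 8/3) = 1550341/19824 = 78.21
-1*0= 0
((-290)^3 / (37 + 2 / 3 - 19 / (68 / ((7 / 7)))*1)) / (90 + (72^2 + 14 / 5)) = -3153750 / 25511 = -123.62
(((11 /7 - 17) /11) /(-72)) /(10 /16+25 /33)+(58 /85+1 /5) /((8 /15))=579771 /347480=1.67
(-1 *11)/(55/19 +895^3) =-209/13621430180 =-0.00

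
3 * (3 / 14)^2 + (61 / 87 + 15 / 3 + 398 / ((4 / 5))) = 503.34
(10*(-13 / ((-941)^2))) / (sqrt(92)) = -65*sqrt(23) / 20366063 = -0.00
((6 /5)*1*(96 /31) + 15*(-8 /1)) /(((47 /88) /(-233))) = 369564096 /7285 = 50729.46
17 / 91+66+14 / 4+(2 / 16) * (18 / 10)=254479 / 3640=69.91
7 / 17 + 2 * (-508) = -17265 / 17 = -1015.59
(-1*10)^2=100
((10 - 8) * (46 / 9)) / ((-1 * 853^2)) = -92 / 6548481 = -0.00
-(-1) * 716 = 716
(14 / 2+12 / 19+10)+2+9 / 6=803 / 38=21.13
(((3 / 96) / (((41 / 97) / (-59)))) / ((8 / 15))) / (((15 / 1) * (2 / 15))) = -4.09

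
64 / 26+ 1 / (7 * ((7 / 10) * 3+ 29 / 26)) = 47661 / 19019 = 2.51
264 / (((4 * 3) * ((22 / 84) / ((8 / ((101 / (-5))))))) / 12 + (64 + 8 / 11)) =4878720 / 1183939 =4.12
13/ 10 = 1.30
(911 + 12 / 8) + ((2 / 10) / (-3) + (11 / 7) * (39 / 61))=11701141 / 12810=913.44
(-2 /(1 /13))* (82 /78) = -82 /3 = -27.33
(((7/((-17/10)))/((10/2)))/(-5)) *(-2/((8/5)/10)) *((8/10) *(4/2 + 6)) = -224/17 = -13.18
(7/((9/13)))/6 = 91/54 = 1.69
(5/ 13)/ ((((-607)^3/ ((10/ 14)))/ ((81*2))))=-4050/ 20352017413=-0.00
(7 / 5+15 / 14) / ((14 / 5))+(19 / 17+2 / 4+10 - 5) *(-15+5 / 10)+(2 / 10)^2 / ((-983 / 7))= -1946247531 / 20470975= -95.07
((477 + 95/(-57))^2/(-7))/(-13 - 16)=2033476/1827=1113.01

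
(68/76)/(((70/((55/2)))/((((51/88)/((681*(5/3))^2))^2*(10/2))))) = 0.00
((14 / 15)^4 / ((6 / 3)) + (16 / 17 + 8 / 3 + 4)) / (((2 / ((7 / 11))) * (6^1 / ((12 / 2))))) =24059126 / 9466875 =2.54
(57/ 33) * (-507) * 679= -6540807/ 11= -594618.82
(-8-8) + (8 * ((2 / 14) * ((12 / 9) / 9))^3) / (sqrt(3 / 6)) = -16 + 512 * sqrt(2) / 6751269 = -16.00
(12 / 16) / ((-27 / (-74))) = 37 / 18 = 2.06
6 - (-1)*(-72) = -66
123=123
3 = 3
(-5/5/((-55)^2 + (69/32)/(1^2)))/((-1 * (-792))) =-4/9590031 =-0.00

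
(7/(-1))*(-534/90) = 623/15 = 41.53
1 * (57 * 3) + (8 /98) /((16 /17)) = 33533 /196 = 171.09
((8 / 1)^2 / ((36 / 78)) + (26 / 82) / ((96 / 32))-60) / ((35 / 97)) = 939833 / 4305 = 218.31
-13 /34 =-0.38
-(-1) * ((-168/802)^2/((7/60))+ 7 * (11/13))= 13167917/2090413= 6.30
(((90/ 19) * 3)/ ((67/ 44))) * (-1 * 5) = -59400/ 1273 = -46.66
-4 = -4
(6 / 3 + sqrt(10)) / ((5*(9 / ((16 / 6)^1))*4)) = 4 / 135 + 2*sqrt(10) / 135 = 0.08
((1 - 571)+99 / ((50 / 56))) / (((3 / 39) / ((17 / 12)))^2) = -93432833 / 600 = -155721.39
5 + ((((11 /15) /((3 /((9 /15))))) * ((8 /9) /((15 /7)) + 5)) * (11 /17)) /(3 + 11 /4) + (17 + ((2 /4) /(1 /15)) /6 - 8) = 14288623 /931500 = 15.34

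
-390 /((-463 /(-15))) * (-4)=23400 /463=50.54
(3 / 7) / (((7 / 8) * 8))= 0.06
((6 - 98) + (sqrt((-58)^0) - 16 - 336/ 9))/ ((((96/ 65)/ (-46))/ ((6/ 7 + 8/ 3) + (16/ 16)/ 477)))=7621074955/ 480816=15850.29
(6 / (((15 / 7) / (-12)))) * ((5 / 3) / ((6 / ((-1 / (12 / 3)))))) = 7 / 3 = 2.33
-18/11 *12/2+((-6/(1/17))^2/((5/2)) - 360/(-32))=915867/220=4163.03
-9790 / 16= -4895 / 8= -611.88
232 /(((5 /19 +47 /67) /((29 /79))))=2141186 /24253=88.29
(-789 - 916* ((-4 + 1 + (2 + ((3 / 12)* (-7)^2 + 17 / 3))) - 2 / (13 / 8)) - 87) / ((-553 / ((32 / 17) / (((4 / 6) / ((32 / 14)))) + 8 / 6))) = 214.66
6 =6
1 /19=0.05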